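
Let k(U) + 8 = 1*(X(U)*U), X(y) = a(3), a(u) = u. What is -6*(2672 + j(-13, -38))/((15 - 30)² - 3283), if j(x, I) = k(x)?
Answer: 7875/1529 ≈ 5.1504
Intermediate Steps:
X(y) = 3
k(U) = -8 + 3*U (k(U) = -8 + 1*(3*U) = -8 + 3*U)
j(x, I) = -8 + 3*x
-6*(2672 + j(-13, -38))/((15 - 30)² - 3283) = -6*(2672 + (-8 + 3*(-13)))/((15 - 30)² - 3283) = -6*(2672 + (-8 - 39))/((-15)² - 3283) = -6*(2672 - 47)/(225 - 3283) = -15750/(-3058) = -15750*(-1)/3058 = -6*(-2625/3058) = 7875/1529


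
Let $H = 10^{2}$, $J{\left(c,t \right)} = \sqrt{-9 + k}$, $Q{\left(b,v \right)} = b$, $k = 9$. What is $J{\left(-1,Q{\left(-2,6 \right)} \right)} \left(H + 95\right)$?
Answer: $0$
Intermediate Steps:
$J{\left(c,t \right)} = 0$ ($J{\left(c,t \right)} = \sqrt{-9 + 9} = \sqrt{0} = 0$)
$H = 100$
$J{\left(-1,Q{\left(-2,6 \right)} \right)} \left(H + 95\right) = 0 \left(100 + 95\right) = 0 \cdot 195 = 0$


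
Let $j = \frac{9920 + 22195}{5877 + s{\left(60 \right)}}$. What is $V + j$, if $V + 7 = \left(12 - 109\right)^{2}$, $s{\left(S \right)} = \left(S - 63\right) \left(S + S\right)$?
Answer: $\frac{17300983}{1839} \approx 9407.8$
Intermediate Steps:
$s{\left(S \right)} = 2 S \left(-63 + S\right)$ ($s{\left(S \right)} = \left(-63 + S\right) 2 S = 2 S \left(-63 + S\right)$)
$j = \frac{10705}{1839}$ ($j = \frac{9920 + 22195}{5877 + 2 \cdot 60 \left(-63 + 60\right)} = \frac{32115}{5877 + 2 \cdot 60 \left(-3\right)} = \frac{32115}{5877 - 360} = \frac{32115}{5517} = 32115 \cdot \frac{1}{5517} = \frac{10705}{1839} \approx 5.8211$)
$V = 9402$ ($V = -7 + \left(12 - 109\right)^{2} = -7 + \left(-97\right)^{2} = -7 + 9409 = 9402$)
$V + j = 9402 + \frac{10705}{1839} = \frac{17300983}{1839}$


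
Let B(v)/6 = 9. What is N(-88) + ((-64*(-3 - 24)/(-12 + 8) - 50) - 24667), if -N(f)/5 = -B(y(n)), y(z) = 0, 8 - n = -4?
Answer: -24879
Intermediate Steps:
n = 12 (n = 8 - 1*(-4) = 8 + 4 = 12)
B(v) = 54 (B(v) = 6*9 = 54)
N(f) = 270 (N(f) = -(-5)*54 = -5*(-54) = 270)
N(-88) + ((-64*(-3 - 24)/(-12 + 8) - 50) - 24667) = 270 + ((-64*(-3 - 24)/(-12 + 8) - 50) - 24667) = 270 + ((-(-1728)/(-4) - 50) - 24667) = 270 + ((-(-1728)*(-1)/4 - 50) - 24667) = 270 + ((-64*27/4 - 50) - 24667) = 270 + ((-432 - 50) - 24667) = 270 + (-482 - 24667) = 270 - 25149 = -24879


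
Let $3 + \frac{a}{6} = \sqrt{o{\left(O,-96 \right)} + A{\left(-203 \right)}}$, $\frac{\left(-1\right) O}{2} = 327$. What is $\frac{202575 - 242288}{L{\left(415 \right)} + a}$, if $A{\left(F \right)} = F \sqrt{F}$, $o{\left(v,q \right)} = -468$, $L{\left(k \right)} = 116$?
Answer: $- \frac{39713}{98 + 6 \sqrt{-468 - 203 i \sqrt{203}}} \approx -78.366 - 62.821 i$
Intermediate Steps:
$O = -654$ ($O = \left(-2\right) 327 = -654$)
$A{\left(F \right)} = F^{\frac{3}{2}}$
$a = -18 + 6 \sqrt{-468 - 203 i \sqrt{203}}$ ($a = -18 + 6 \sqrt{-468 + \left(-203\right)^{\frac{3}{2}}} = -18 + 6 \sqrt{-468 - 203 i \sqrt{203}} \approx 192.51 - 247.31 i$)
$\frac{202575 - 242288}{L{\left(415 \right)} + a} = \frac{202575 - 242288}{116 - \left(18 - 6 \sqrt{-468 - 203 i \sqrt{203}}\right)} = - \frac{39713}{98 + 6 \sqrt{-468 - 203 i \sqrt{203}}}$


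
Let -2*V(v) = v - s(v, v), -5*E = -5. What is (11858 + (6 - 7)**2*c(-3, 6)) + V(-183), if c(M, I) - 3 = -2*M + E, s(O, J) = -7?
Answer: 11956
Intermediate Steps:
E = 1 (E = -1/5*(-5) = 1)
V(v) = -7/2 - v/2 (V(v) = -(v - 1*(-7))/2 = -(v + 7)/2 = -(7 + v)/2 = -7/2 - v/2)
c(M, I) = 4 - 2*M (c(M, I) = 3 + (-2*M + 1) = 3 + (1 - 2*M) = 4 - 2*M)
(11858 + (6 - 7)**2*c(-3, 6)) + V(-183) = (11858 + (6 - 7)**2*(4 - 2*(-3))) + (-7/2 - 1/2*(-183)) = (11858 + (-1)**2*(4 + 6)) + (-7/2 + 183/2) = (11858 + 1*10) + 88 = (11858 + 10) + 88 = 11868 + 88 = 11956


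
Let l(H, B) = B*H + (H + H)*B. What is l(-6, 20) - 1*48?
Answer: -408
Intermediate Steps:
l(H, B) = 3*B*H (l(H, B) = B*H + (2*H)*B = B*H + 2*B*H = 3*B*H)
l(-6, 20) - 1*48 = 3*20*(-6) - 1*48 = -360 - 48 = -408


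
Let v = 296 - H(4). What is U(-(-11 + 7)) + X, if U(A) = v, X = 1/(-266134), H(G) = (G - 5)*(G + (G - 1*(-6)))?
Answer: 82501539/266134 ≈ 310.00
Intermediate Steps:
H(G) = (-5 + G)*(6 + 2*G) (H(G) = (-5 + G)*(G + (G + 6)) = (-5 + G)*(G + (6 + G)) = (-5 + G)*(6 + 2*G))
v = 310 (v = 296 - (-30 - 4*4 + 2*4²) = 296 - (-30 - 16 + 2*16) = 296 - (-30 - 16 + 32) = 296 - 1*(-14) = 296 + 14 = 310)
X = -1/266134 ≈ -3.7575e-6
U(A) = 310
U(-(-11 + 7)) + X = 310 - 1/266134 = 82501539/266134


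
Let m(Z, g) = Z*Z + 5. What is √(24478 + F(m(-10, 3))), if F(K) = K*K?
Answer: √35503 ≈ 188.42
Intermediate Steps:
m(Z, g) = 5 + Z² (m(Z, g) = Z² + 5 = 5 + Z²)
F(K) = K²
√(24478 + F(m(-10, 3))) = √(24478 + (5 + (-10)²)²) = √(24478 + (5 + 100)²) = √(24478 + 105²) = √(24478 + 11025) = √35503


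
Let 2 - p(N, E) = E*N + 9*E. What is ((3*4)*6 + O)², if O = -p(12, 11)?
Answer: 90601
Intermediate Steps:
p(N, E) = 2 - 9*E - E*N (p(N, E) = 2 - (E*N + 9*E) = 2 - (9*E + E*N) = 2 + (-9*E - E*N) = 2 - 9*E - E*N)
O = 229 (O = -(2 - 9*11 - 1*11*12) = -(2 - 99 - 132) = -1*(-229) = 229)
((3*4)*6 + O)² = ((3*4)*6 + 229)² = (12*6 + 229)² = (72 + 229)² = 301² = 90601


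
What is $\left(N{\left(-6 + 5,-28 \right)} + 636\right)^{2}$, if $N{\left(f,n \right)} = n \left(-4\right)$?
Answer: $559504$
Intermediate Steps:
$N{\left(f,n \right)} = - 4 n$
$\left(N{\left(-6 + 5,-28 \right)} + 636\right)^{2} = \left(\left(-4\right) \left(-28\right) + 636\right)^{2} = \left(112 + 636\right)^{2} = 748^{2} = 559504$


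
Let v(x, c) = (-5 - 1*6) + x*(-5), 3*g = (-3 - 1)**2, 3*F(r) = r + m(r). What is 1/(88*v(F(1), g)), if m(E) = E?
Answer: -3/3784 ≈ -0.00079281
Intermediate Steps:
F(r) = 2*r/3 (F(r) = (r + r)/3 = (2*r)/3 = 2*r/3)
g = 16/3 (g = (-3 - 1)**2/3 = (1/3)*(-4)**2 = (1/3)*16 = 16/3 ≈ 5.3333)
v(x, c) = -11 - 5*x (v(x, c) = (-5 - 6) - 5*x = -11 - 5*x)
1/(88*v(F(1), g)) = 1/(88*(-11 - 10/3)) = 1/(88*(-43/3)) = (1/88)*(-3/43) = -3/3784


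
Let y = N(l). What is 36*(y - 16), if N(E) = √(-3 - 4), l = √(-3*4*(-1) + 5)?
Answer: -576 + 36*I*√7 ≈ -576.0 + 95.247*I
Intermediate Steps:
l = √17 (l = √(-12*(-1) + 5) = √(12 + 5) = √17 ≈ 4.1231)
N(E) = I*√7 (N(E) = √(-7) = I*√7)
y = I*√7 ≈ 2.6458*I
36*(y - 16) = 36*(I*√7 - 16) = 36*(-16 + I*√7) = -576 + 36*I*√7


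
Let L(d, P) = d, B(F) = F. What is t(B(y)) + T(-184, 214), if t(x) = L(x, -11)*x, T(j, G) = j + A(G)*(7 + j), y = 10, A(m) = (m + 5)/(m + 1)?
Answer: -56823/215 ≈ -264.29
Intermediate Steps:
A(m) = (5 + m)/(1 + m)
T(j, G) = j + (5 + G)*(7 + j)/(1 + G) (T(j, G) = j + ((5 + G)/(1 + G))*(7 + j) = j + (5 + G)*(7 + j)/(1 + G))
t(x) = x² (t(x) = x*x = x²)
t(B(y)) + T(-184, 214) = 10² + (35 + 6*(-184) + 7*214 + 2*214*(-184))/(1 + 214) = 100 + (35 - 1104 + 1498 - 78752)/215 = 100 + (1/215)*(-78323) = 100 - 78323/215 = -56823/215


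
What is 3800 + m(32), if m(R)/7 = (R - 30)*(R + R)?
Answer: 4696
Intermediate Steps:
m(R) = 14*R*(-30 + R) (m(R) = 7*((R - 30)*(R + R)) = 7*((-30 + R)*(2*R)) = 7*(2*R*(-30 + R)) = 14*R*(-30 + R))
3800 + m(32) = 3800 + 14*32*(-30 + 32) = 3800 + 14*32*2 = 3800 + 896 = 4696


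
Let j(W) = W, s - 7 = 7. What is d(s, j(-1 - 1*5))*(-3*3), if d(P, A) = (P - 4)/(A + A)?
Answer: 15/2 ≈ 7.5000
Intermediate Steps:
s = 14 (s = 7 + 7 = 14)
d(P, A) = (-4 + P)/(2*A) (d(P, A) = (-4 + P)/((2*A)) = (-4 + P)*(1/(2*A)) = (-4 + P)/(2*A))
d(s, j(-1 - 1*5))*(-3*3) = ((-4 + 14)/(2*(-1 - 1*5)))*(-3*3) = ((½)*10/(-1 - 5))*(-9) = ((½)*10/(-6))*(-9) = ((½)*(-⅙)*10)*(-9) = -⅚*(-9) = 15/2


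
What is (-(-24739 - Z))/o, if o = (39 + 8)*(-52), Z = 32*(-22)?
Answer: -24035/2444 ≈ -9.8343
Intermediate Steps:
Z = -704
o = -2444 (o = 47*(-52) = -2444)
(-(-24739 - Z))/o = -(-24739 - 1*(-704))/(-2444) = -(-24739 + 704)*(-1/2444) = -1*(-24035)*(-1/2444) = 24035*(-1/2444) = -24035/2444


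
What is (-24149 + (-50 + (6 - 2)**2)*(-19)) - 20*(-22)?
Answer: -23063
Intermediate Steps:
(-24149 + (-50 + (6 - 2)**2)*(-19)) - 20*(-22) = (-24149 + (-50 + 4**2)*(-19)) + 440 = (-24149 + (-50 + 16)*(-19)) + 440 = (-24149 - 34*(-19)) + 440 = (-24149 + 646) + 440 = -23503 + 440 = -23063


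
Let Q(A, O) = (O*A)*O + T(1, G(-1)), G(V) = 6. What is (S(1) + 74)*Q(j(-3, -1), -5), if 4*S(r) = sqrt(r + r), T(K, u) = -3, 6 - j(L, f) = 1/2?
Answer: 9953 + 269*sqrt(2)/8 ≈ 10001.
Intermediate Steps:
j(L, f) = 11/2 (j(L, f) = 6 - 1/2 = 11/2)
S(r) = sqrt(2)*sqrt(r)/4 (S(r) = sqrt(r + r)/4 = sqrt(2*r)/4 = (sqrt(2)*sqrt(r))/4 = sqrt(2)*sqrt(r)/4)
Q(A, O) = -3 + A*O**2 (Q(A, O) = (O*A)*O - 3 = (A*O)*O - 3 = A*O**2 - 3 = -3 + A*O**2)
(S(1) + 74)*Q(j(-3, -1), -5) = (sqrt(2)*sqrt(1)/4 + 74)*(-3 + (11/2)*(-5)**2) = ((1/4)*sqrt(2)*1 + 74)*(-3 + (11/2)*25) = (sqrt(2)/4 + 74)*(-3 + 275/2) = (74 + sqrt(2)/4)*(269/2) = 9953 + 269*sqrt(2)/8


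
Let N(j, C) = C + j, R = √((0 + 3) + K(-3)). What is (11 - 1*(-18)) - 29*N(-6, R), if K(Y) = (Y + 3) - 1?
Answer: 203 - 29*√2 ≈ 161.99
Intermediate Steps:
K(Y) = 2 + Y (K(Y) = (3 + Y) - 1 = 2 + Y)
R = √2 (R = √((0 + 3) + (2 - 3)) = √(3 - 1) = √2 ≈ 1.4142)
(11 - 1*(-18)) - 29*N(-6, R) = (11 - 1*(-18)) - 29*(√2 - 6) = (11 + 18) - 29*(-6 + √2) = 29 + (174 - 29*√2) = 203 - 29*√2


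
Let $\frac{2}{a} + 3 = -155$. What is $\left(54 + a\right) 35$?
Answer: $\frac{149275}{79} \approx 1889.6$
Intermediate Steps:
$a = - \frac{1}{79}$ ($a = \frac{2}{-3 - 155} = \frac{2}{-158} = 2 \left(- \frac{1}{158}\right) = - \frac{1}{79} \approx -0.012658$)
$\left(54 + a\right) 35 = \left(54 - \frac{1}{79}\right) 35 = \frac{4265}{79} \cdot 35 = \frac{149275}{79}$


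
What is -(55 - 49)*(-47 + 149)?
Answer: -612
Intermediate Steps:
-(55 - 49)*(-47 + 149) = -6*102 = -1*612 = -612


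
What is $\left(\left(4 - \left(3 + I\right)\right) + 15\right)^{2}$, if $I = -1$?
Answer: $289$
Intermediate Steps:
$\left(\left(4 - \left(3 + I\right)\right) + 15\right)^{2} = \left(\left(4 - 2\right) + 15\right)^{2} = \left(2 + 15\right)^{2} = 17^{2} = 289$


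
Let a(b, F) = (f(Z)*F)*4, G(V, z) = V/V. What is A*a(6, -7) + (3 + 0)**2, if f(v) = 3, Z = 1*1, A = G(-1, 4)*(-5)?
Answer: 429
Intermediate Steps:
G(V, z) = 1
A = -5 (A = 1*(-5) = -5)
Z = 1
a(b, F) = 12*F (a(b, F) = (3*F)*4 = 12*F)
A*a(6, -7) + (3 + 0)**2 = -60*(-7) + (3 + 0)**2 = -5*(-84) + 3**2 = 420 + 9 = 429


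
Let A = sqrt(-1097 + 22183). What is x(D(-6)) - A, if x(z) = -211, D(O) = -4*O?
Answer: -211 - sqrt(21086) ≈ -356.21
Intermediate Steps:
A = sqrt(21086) ≈ 145.21
x(D(-6)) - A = -211 - sqrt(21086)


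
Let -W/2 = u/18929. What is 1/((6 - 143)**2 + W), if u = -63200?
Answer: 18929/355404801 ≈ 5.3260e-5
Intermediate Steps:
W = 126400/18929 (W = -(-126400)/18929 = -2*(-63200/18929) = 126400/18929 ≈ 6.6776)
1/((6 - 143)**2 + W) = 1/((6 - 143)**2 + 126400/18929) = 1/((-137)**2 + 126400/18929) = 1/(18769 + 126400/18929) = 1/(355404801/18929) = 18929/355404801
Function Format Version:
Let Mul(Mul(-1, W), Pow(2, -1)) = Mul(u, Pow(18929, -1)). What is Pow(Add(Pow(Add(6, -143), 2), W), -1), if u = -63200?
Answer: Rational(18929, 355404801) ≈ 5.3260e-5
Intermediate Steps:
W = Rational(126400, 18929) (W = Mul(-2, Mul(-63200, Pow(18929, -1))) = Mul(-2, Mul(-63200, Rational(1, 18929))) = Mul(-2, Rational(-63200, 18929)) = Rational(126400, 18929) ≈ 6.6776)
Pow(Add(Pow(Add(6, -143), 2), W), -1) = Pow(Add(Pow(Add(6, -143), 2), Rational(126400, 18929)), -1) = Pow(Add(Pow(-137, 2), Rational(126400, 18929)), -1) = Pow(Add(18769, Rational(126400, 18929)), -1) = Pow(Rational(355404801, 18929), -1) = Rational(18929, 355404801)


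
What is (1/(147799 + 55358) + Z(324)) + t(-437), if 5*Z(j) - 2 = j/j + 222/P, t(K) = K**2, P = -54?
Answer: 38796643988/203157 ≈ 1.9097e+5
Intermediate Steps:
Z(j) = -2/9 (Z(j) = 2/5 + (j/j + 222/(-54))/5 = 2/5 + (1 + 222*(-1/54))/5 = 2/5 + (1 - 37/9)/5 = 2/5 + (1/5)*(-28/9) = 2/5 - 28/45 = -2/9)
(1/(147799 + 55358) + Z(324)) + t(-437) = (1/(147799 + 55358) - 2/9) + (-437)**2 = (1/203157 - 2/9) + 190969 = -45145/203157 + 190969 = 38796643988/203157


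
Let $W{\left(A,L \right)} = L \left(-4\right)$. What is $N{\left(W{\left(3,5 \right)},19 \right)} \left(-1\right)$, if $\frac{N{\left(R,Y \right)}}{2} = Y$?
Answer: $-38$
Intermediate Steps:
$W{\left(A,L \right)} = - 4 L$
$N{\left(R,Y \right)} = 2 Y$
$N{\left(W{\left(3,5 \right)},19 \right)} \left(-1\right) = 2 \cdot 19 \left(-1\right) = 38 \left(-1\right) = -38$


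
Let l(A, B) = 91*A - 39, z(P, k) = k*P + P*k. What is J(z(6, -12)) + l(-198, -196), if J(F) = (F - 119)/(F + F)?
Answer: -5200153/288 ≈ -18056.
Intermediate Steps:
z(P, k) = 2*P*k (z(P, k) = P*k + P*k = 2*P*k)
l(A, B) = -39 + 91*A
J(F) = (-119 + F)/(2*F) (J(F) = (-119 + F)/((2*F)) = (-119 + F)*(1/(2*F)) = (-119 + F)/(2*F))
J(z(6, -12)) + l(-198, -196) = (-119 + 2*6*(-12))/(2*((2*6*(-12)))) + (-39 + 91*(-198)) = (½)*(-119 - 144)/(-144) + (-39 - 18018) = (½)*(-1/144)*(-263) - 18057 = 263/288 - 18057 = -5200153/288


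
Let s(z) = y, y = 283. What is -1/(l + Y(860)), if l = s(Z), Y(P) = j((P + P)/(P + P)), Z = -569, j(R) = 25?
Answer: -1/308 ≈ -0.0032468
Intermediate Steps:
Y(P) = 25
s(z) = 283
l = 283
-1/(l + Y(860)) = -1/(283 + 25) = -1/308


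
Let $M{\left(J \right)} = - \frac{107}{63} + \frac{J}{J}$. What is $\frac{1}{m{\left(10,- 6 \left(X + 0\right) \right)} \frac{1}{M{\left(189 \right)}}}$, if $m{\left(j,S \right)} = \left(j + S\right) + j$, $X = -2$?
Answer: $- \frac{11}{504} \approx -0.021825$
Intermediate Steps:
$m{\left(j,S \right)} = S + 2 j$ ($m{\left(j,S \right)} = \left(S + j\right) + j = S + 2 j$)
$M{\left(J \right)} = - \frac{44}{63}$ ($M{\left(J \right)} = \left(-107\right) \frac{1}{63} + 1 = - \frac{107}{63} + 1 = - \frac{44}{63}$)
$\frac{1}{m{\left(10,- 6 \left(X + 0\right) \right)} \frac{1}{M{\left(189 \right)}}} = \frac{1}{\left(- 6 \left(-2 + 0\right) + 2 \cdot 10\right) \frac{1}{- \frac{44}{63}}} = \frac{1}{\left(\left(-6\right) \left(-2\right) + 20\right) \left(- \frac{63}{44}\right)} = \frac{1}{\left(12 + 20\right) \left(- \frac{63}{44}\right)} = \frac{1}{32 \left(- \frac{63}{44}\right)} = \frac{1}{- \frac{504}{11}} = - \frac{11}{504}$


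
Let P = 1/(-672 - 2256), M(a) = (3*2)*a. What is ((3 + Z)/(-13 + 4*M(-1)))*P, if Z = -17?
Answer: -7/54168 ≈ -0.00012923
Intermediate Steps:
M(a) = 6*a
P = -1/2928 (P = 1/(-2928) = -1/2928 ≈ -0.00034153)
((3 + Z)/(-13 + 4*M(-1)))*P = ((3 - 17)/(-13 + 4*(6*(-1))))*(-1/2928) = -14/(-13 + 4*(-6))*(-1/2928) = -14/(-13 - 24)*(-1/2928) = -14/(-37)*(-1/2928) = -14*(-1/37)*(-1/2928) = (14/37)*(-1/2928) = -7/54168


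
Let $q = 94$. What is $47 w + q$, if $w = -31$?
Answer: $-1363$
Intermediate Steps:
$47 w + q = 47 \left(-31\right) + 94 = -1457 + 94 = -1363$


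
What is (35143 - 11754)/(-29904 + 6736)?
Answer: -23389/23168 ≈ -1.0095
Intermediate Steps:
(35143 - 11754)/(-29904 + 6736) = 23389/(-23168) = 23389*(-1/23168) = -23389/23168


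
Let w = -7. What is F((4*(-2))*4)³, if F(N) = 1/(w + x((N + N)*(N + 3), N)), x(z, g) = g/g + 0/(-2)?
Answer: -1/216 ≈ -0.0046296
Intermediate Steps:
x(z, g) = 1 (x(z, g) = 1 + 0*(-½) = 1 + 0 = 1)
F(N) = -⅙ (F(N) = 1/(-7 + 1) = 1/(-6) = -⅙)
F((4*(-2))*4)³ = (-⅙)³ = -1/216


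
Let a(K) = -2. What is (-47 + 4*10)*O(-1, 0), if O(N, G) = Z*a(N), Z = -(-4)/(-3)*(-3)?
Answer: 56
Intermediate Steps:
Z = 4 (Z = -(-4)*(-1)/3*(-3) = -1*4/3*(-3) = -4/3*(-3) = 4)
O(N, G) = -8 (O(N, G) = 4*(-2) = -8)
(-47 + 4*10)*O(-1, 0) = (-47 + 4*10)*(-8) = (-47 + 40)*(-8) = -7*(-8) = 56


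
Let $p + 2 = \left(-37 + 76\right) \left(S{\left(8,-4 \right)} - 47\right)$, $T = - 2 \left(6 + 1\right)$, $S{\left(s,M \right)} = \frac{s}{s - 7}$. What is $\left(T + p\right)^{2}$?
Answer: $2362369$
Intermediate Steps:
$S{\left(s,M \right)} = \frac{s}{-7 + s}$
$T = -14$ ($T = \left(-2\right) 7 = -14$)
$p = -1523$ ($p = -2 + \left(-37 + 76\right) \left(\frac{8}{-7 + 8} - 47\right) = -2 + 39 \left(\frac{8}{1} - 47\right) = -2 + 39 \left(8 \cdot 1 - 47\right) = -2 + 39 \left(8 - 47\right) = -2 + 39 \left(-39\right) = -2 - 1521 = -1523$)
$\left(T + p\right)^{2} = \left(-14 - 1523\right)^{2} = \left(-1537\right)^{2} = 2362369$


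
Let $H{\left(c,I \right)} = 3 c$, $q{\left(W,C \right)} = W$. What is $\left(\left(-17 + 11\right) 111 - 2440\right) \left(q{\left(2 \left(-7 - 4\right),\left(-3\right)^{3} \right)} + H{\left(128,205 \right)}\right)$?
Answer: $-1124372$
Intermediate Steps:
$\left(\left(-17 + 11\right) 111 - 2440\right) \left(q{\left(2 \left(-7 - 4\right),\left(-3\right)^{3} \right)} + H{\left(128,205 \right)}\right) = \left(\left(-17 + 11\right) 111 - 2440\right) \left(2 \left(-7 - 4\right) + 3 \cdot 128\right) = \left(\left(-6\right) 111 - 2440\right) \left(2 \left(-11\right) + 384\right) = \left(-666 - 2440\right) \left(-22 + 384\right) = \left(-3106\right) 362 = -1124372$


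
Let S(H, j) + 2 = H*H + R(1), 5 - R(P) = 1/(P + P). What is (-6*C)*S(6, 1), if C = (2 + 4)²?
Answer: -8316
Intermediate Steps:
R(P) = 5 - 1/(2*P) (R(P) = 5 - 1/(P + P) = 5 - 1/(2*P))
C = 36 (C = 6² = 36)
S(H, j) = 5/2 + H² (S(H, j) = -2 + (H*H + (5 - ½/1)) = -2 + (H² + (5 - ½*1)) = -2 + (H² + (5 - ½)) = -2 + (H² + 9/2) = -2 + (9/2 + H²) = 5/2 + H²)
(-6*C)*S(6, 1) = (-6*36)*(5/2 + 6²) = -216*(5/2 + 36) = -216*77/2 = -8316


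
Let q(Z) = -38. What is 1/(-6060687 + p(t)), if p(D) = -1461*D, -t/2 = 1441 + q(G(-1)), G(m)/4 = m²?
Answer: -1/1961121 ≈ -5.0991e-7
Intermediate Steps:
G(m) = 4*m²
t = -2806 (t = -2*(1441 - 38) = -2*1403 = -2806)
1/(-6060687 + p(t)) = 1/(-6060687 - 1461*(-2806)) = 1/(-6060687 + 4099566) = 1/(-1961121) = -1/1961121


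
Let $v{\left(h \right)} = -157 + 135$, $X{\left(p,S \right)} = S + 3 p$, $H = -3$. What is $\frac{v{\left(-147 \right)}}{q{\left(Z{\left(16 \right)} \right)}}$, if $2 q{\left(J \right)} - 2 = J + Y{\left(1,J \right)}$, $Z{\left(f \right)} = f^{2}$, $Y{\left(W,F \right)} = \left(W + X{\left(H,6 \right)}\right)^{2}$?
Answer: $- \frac{22}{131} \approx -0.16794$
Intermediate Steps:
$Y{\left(W,F \right)} = \left(-3 + W\right)^{2}$ ($Y{\left(W,F \right)} = \left(W + \left(6 + 3 \left(-3\right)\right)\right)^{2} = \left(W + \left(6 - 9\right)\right)^{2} = \left(W - 3\right)^{2} = \left(-3 + W\right)^{2}$)
$v{\left(h \right)} = -22$
$q{\left(J \right)} = 3 + \frac{J}{2}$ ($q{\left(J \right)} = 1 + \frac{J + \left(-3 + 1\right)^{2}}{2} = 1 + \frac{J + \left(-2\right)^{2}}{2} = 1 + \frac{J + 4}{2} = 1 + \frac{4 + J}{2} = 1 + \left(2 + \frac{J}{2}\right) = 3 + \frac{J}{2}$)
$\frac{v{\left(-147 \right)}}{q{\left(Z{\left(16 \right)} \right)}} = - \frac{22}{3 + \frac{16^{2}}{2}} = - \frac{22}{3 + \frac{1}{2} \cdot 256} = - \frac{22}{3 + 128} = - \frac{22}{131}$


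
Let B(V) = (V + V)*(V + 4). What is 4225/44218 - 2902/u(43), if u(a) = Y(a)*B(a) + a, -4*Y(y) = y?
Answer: 623443097/3838874106 ≈ 0.16240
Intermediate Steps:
B(V) = 2*V*(4 + V) (B(V) = (2*V)*(4 + V) = 2*V*(4 + V))
Y(y) = -y/4
u(a) = a - a²*(4 + a)/2 (u(a) = (-a/4)*(2*a*(4 + a)) + a = -a²*(4 + a)/2 + a = a - a²*(4 + a)/2)
4225/44218 - 2902/u(43) = 4225/44218 - 2902*2/(43*(2 - 1*43*(4 + 43))) = 4225*(1/44218) - 2902*2/(43*(2 - 1*43*47)) = 4225/44218 - 2902*2/(43*(2 - 2021)) = 4225/44218 - 2902/((½)*43*(-2019)) = 4225/44218 - 2902/(-86817/2) = 4225/44218 - 2902*(-2/86817) = 4225/44218 + 5804/86817 = 623443097/3838874106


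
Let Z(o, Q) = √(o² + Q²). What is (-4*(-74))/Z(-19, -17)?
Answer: 148*√26/65 ≈ 11.610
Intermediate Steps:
Z(o, Q) = √(Q² + o²)
(-4*(-74))/Z(-19, -17) = (-4*(-74))/(√((-17)² + (-19)²)) = 296/(√(289 + 361)) = 296/(√650) = 296/((5*√26)) = 296*(√26/130) = 148*√26/65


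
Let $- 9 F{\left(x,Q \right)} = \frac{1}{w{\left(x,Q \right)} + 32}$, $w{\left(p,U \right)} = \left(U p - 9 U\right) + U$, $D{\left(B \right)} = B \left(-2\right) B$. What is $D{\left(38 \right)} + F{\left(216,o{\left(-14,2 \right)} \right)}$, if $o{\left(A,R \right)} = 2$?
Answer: $- \frac{11644417}{4032} \approx -2888.0$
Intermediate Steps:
$D{\left(B \right)} = - 2 B^{2}$ ($D{\left(B \right)} = - 2 B B = - 2 B^{2}$)
$w{\left(p,U \right)} = - 8 U + U p$ ($w{\left(p,U \right)} = \left(- 9 U + U p\right) + U = - 8 U + U p$)
$F{\left(x,Q \right)} = - \frac{1}{9 \left(32 + Q \left(-8 + x\right)\right)}$ ($F{\left(x,Q \right)} = - \frac{1}{9 \left(Q \left(-8 + x\right) + 32\right)} = - \frac{1}{9 \left(32 + Q \left(-8 + x\right)\right)}$)
$D{\left(38 \right)} + F{\left(216,o{\left(-14,2 \right)} \right)} = - 2 \cdot 38^{2} - \frac{1}{288 + 9 \cdot 2 \left(-8 + 216\right)} = \left(-2\right) 1444 - \frac{1}{288 + 9 \cdot 2 \cdot 208} = -2888 - \frac{1}{288 + 3744} = -2888 - \frac{1}{4032} = - \frac{11644417}{4032}$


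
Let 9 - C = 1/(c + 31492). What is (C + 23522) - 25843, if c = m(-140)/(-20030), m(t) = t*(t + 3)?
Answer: -145833004099/63076558 ≈ -2312.0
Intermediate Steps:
m(t) = t*(3 + t)
c = -1918/2003 (c = -140*(3 - 140)/(-20030) = -140*(-137)*(-1/20030) = 19180*(-1/20030) = -1918/2003 ≈ -0.95756)
C = 567687019/63076558 (C = 9 - 1/(-1918/2003 + 31492) = 9 - 1/63076558/2003 = 9 - 1*2003/63076558 = 9 - 2003/63076558 = 567687019/63076558 ≈ 9.0000)
(C + 23522) - 25843 = (567687019/63076558 + 23522) - 25843 = 1484254484295/63076558 - 25843 = -145833004099/63076558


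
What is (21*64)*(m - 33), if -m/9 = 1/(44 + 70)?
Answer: -844704/19 ≈ -44458.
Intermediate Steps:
m = -3/38 (m = -9/(44 + 70) = -9/114 = -9*1/114 = -3/38 ≈ -0.078947)
(21*64)*(m - 33) = (21*64)*(-3/38 - 33) = 1344*(-1257/38) = -844704/19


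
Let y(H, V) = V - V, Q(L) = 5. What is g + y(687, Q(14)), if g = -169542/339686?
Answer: -84771/169843 ≈ -0.49911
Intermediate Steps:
g = -84771/169843 (g = -169542*1/339686 = -84771/169843 ≈ -0.49911)
y(H, V) = 0
g + y(687, Q(14)) = -84771/169843 + 0 = -84771/169843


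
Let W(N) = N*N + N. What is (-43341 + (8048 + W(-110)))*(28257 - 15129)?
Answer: -305921784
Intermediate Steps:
W(N) = N + N² (W(N) = N² + N = N + N²)
(-43341 + (8048 + W(-110)))*(28257 - 15129) = (-43341 + (8048 - 110*(1 - 110)))*(28257 - 15129) = (-43341 + (8048 - 110*(-109)))*13128 = (-43341 + (8048 + 11990))*13128 = (-43341 + 20038)*13128 = -23303*13128 = -305921784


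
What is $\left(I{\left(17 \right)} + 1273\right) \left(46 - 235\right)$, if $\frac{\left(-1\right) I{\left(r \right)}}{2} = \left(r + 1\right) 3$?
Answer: $-220185$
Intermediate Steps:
$I{\left(r \right)} = -6 - 6 r$ ($I{\left(r \right)} = - 2 \left(r + 1\right) 3 = - 2 \left(1 + r\right) 3 = - 2 \left(3 + 3 r\right) = -6 - 6 r$)
$\left(I{\left(17 \right)} + 1273\right) \left(46 - 235\right) = \left(\left(-6 - 102\right) + 1273\right) \left(46 - 235\right) = \left(\left(-6 - 102\right) + 1273\right) \left(-189\right) = \left(-108 + 1273\right) \left(-189\right) = 1165 \left(-189\right) = -220185$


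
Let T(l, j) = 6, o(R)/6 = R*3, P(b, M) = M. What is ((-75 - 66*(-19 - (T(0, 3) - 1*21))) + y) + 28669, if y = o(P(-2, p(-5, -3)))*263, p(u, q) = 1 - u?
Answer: 57262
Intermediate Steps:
o(R) = 18*R (o(R) = 6*(R*3) = 6*(3*R) = 18*R)
y = 28404 (y = (18*(1 - 1*(-5)))*263 = (18*(1 + 5))*263 = (18*6)*263 = 108*263 = 28404)
((-75 - 66*(-19 - (T(0, 3) - 1*21))) + y) + 28669 = ((-75 - 66*(-19 - (6 - 1*21))) + 28404) + 28669 = ((-75 - 66*(-19 - (6 - 21))) + 28404) + 28669 = ((-75 - 66*(-19 - 1*(-15))) + 28404) + 28669 = ((-75 - 66*(-19 + 15)) + 28404) + 28669 = ((-75 - 66*(-4)) + 28404) + 28669 = ((-75 + 264) + 28404) + 28669 = (189 + 28404) + 28669 = 28593 + 28669 = 57262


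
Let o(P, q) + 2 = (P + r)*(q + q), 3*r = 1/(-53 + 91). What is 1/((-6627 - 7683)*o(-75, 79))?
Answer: 19/3222063450 ≈ 5.8968e-9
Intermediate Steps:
r = 1/114 (r = 1/(3*(-53 + 91)) = (1/3)/38 = (1/3)*(1/38) = 1/114 ≈ 0.0087719)
o(P, q) = -2 + 2*q*(1/114 + P) (o(P, q) = -2 + (P + 1/114)*(q + q) = -2 + (1/114 + P)*(2*q) = -2 + 2*q*(1/114 + P))
1/((-6627 - 7683)*o(-75, 79)) = 1/((-6627 - 7683)*(-2 + (1/57)*79 + 2*(-75)*79)) = 1/((-14310)*(-2 + 79/57 - 11850)) = -1/(14310*(-675485/57)) = -1/14310*(-57/675485) = 19/3222063450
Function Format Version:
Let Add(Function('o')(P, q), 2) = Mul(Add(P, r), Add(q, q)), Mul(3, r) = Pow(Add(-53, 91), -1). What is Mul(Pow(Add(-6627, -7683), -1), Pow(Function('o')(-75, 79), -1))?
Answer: Rational(19, 3222063450) ≈ 5.8968e-9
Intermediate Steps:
r = Rational(1, 114) (r = Mul(Rational(1, 3), Pow(Add(-53, 91), -1)) = Mul(Rational(1, 3), Pow(38, -1)) = Mul(Rational(1, 3), Rational(1, 38)) = Rational(1, 114) ≈ 0.0087719)
Function('o')(P, q) = Add(-2, Mul(2, q, Add(Rational(1, 114), P))) (Function('o')(P, q) = Add(-2, Mul(Add(P, Rational(1, 114)), Add(q, q))) = Add(-2, Mul(Add(Rational(1, 114), P), Mul(2, q))) = Add(-2, Mul(2, q, Add(Rational(1, 114), P))))
Mul(Pow(Add(-6627, -7683), -1), Pow(Function('o')(-75, 79), -1)) = Mul(Pow(Add(-6627, -7683), -1), Pow(Add(-2, Mul(Rational(1, 57), 79), Mul(2, -75, 79)), -1)) = Mul(Pow(-14310, -1), Pow(Add(-2, Rational(79, 57), -11850), -1)) = Mul(Rational(-1, 14310), Pow(Rational(-675485, 57), -1)) = Mul(Rational(-1, 14310), Rational(-57, 675485)) = Rational(19, 3222063450)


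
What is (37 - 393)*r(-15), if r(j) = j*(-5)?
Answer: -26700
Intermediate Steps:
r(j) = -5*j
(37 - 393)*r(-15) = (37 - 393)*(-5*(-15)) = -356*75 = -26700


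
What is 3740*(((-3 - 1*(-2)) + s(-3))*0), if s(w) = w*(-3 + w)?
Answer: 0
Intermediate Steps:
3740*(((-3 - 1*(-2)) + s(-3))*0) = 3740*(((-3 - 1*(-2)) - 3*(-3 - 3))*0) = 3740*(((-3 + 2) - 3*(-6))*0) = 3740*((-1 + 18)*0) = 3740*(17*0) = 3740*0 = 0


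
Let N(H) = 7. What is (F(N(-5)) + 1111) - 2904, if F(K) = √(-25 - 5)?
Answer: -1793 + I*√30 ≈ -1793.0 + 5.4772*I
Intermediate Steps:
F(K) = I*√30 (F(K) = √(-30) = I*√30)
(F(N(-5)) + 1111) - 2904 = (I*√30 + 1111) - 2904 = (1111 + I*√30) - 2904 = -1793 + I*√30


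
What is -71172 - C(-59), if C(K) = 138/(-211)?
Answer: -15017154/211 ≈ -71171.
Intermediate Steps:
C(K) = -138/211 (C(K) = 138*(-1/211) = -138/211)
-71172 - C(-59) = -71172 - 1*(-138/211) = -71172 + 138/211 = -15017154/211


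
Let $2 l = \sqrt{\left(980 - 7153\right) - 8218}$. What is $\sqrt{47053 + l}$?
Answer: $\frac{\sqrt{188212 + 6 i \sqrt{1599}}}{2} \approx 216.92 + 0.13826 i$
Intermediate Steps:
$l = \frac{3 i \sqrt{1599}}{2}$ ($l = \frac{\sqrt{\left(980 - 7153\right) - 8218}}{2} = \frac{\sqrt{-6173 - 8218}}{2} = \frac{\sqrt{-14391}}{2} = \frac{3 i \sqrt{1599}}{2} \approx 59.981 i$)
$\sqrt{47053 + l} = \sqrt{47053 + \frac{3 i \sqrt{1599}}{2}}$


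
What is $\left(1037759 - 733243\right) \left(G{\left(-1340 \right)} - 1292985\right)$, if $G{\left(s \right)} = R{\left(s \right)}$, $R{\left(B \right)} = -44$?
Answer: $-393748018964$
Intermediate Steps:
$G{\left(s \right)} = -44$
$\left(1037759 - 733243\right) \left(G{\left(-1340 \right)} - 1292985\right) = \left(1037759 - 733243\right) \left(-44 - 1292985\right) = 304516 \left(-1293029\right) = -393748018964$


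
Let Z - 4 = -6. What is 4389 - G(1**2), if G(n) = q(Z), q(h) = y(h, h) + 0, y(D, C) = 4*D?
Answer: 4397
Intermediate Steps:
Z = -2 (Z = 4 - 6 = -2)
q(h) = 4*h (q(h) = 4*h + 0 = 4*h)
G(n) = -8 (G(n) = 4*(-2) = -8)
4389 - G(1**2) = 4389 - 1*(-8) = 4389 + 8 = 4397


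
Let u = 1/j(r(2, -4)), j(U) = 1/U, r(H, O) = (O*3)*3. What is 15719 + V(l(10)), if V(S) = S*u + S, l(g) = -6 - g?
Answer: 16279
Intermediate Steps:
r(H, O) = 9*O (r(H, O) = (3*O)*3 = 9*O)
u = -36 (u = 1/(1/(9*(-4))) = 1/(1/(-36)) = 1/(-1/36) = -36)
V(S) = -35*S (V(S) = S*(-36) + S = -36*S + S = -35*S)
15719 + V(l(10)) = 15719 - 35*(-6 - 1*10) = 15719 - 35*(-6 - 10) = 15719 - 35*(-16) = 15719 + 560 = 16279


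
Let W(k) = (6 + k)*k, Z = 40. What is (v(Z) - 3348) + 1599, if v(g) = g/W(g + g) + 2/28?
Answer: -2105703/1204 ≈ -1748.9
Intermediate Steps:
W(k) = k*(6 + k)
v(g) = 1/14 + 1/(2*(6 + 2*g)) (v(g) = g/(((g + g)*(6 + (g + g)))) + 2/28 = g/(((2*g)*(6 + 2*g))) + 2*(1/28) = g/((2*g*(6 + 2*g))) + 1/14 = g*(1/(2*g*(6 + 2*g))) + 1/14 = 1/(2*(6 + 2*g)) + 1/14 = 1/14 + 1/(2*(6 + 2*g)))
(v(Z) - 3348) + 1599 = ((13 + 2*40)/(28*(3 + 40)) - 3348) + 1599 = ((1/28)*(13 + 80)/43 - 3348) + 1599 = ((1/28)*(1/43)*93 - 3348) + 1599 = (93/1204 - 3348) + 1599 = -4030899/1204 + 1599 = -2105703/1204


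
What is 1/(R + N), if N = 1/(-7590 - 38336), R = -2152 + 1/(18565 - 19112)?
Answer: -25121522/54061561817 ≈ -0.00046468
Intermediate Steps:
R = -1177145/547 (R = -2152 + 1/(-547) = -2152 - 1/547 = -1177145/547 ≈ -2152.0)
N = -1/45926 (N = 1/(-45926) = -1/45926 ≈ -2.1774e-5)
1/(R + N) = 1/(-1177145/547 - 1/45926) = 1/(-54061561817/25121522) = -25121522/54061561817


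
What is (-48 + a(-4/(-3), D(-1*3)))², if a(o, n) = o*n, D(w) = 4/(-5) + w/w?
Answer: 512656/225 ≈ 2278.5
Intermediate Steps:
D(w) = ⅕ (D(w) = 4*(-⅕) + 1 = -⅘ + 1 = ⅕)
a(o, n) = n*o
(-48 + a(-4/(-3), D(-1*3)))² = (-48 + (-4/(-3))/5)² = (-48 + (-4*(-⅓))/5)² = (-48 + (⅕)*(4/3))² = (-48 + 4/15)² = (-716/15)² = 512656/225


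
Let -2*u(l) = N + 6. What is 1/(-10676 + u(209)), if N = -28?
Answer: -1/10665 ≈ -9.3765e-5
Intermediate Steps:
u(l) = 11 (u(l) = -(-28 + 6)/2 = -1/2*(-22) = 11)
1/(-10676 + u(209)) = 1/(-10676 + 11) = 1/(-10665) = -1/10665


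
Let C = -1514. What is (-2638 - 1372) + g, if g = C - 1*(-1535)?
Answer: -3989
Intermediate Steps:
g = 21 (g = -1514 - 1*(-1535) = -1514 + 1535 = 21)
(-2638 - 1372) + g = (-2638 - 1372) + 21 = -4010 + 21 = -3989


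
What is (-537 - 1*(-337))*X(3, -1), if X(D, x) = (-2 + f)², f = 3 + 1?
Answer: -800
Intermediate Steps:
f = 4
X(D, x) = 4 (X(D, x) = (-2 + 4)² = 2² = 4)
(-537 - 1*(-337))*X(3, -1) = (-537 - 1*(-337))*4 = (-537 + 337)*4 = -200*4 = -800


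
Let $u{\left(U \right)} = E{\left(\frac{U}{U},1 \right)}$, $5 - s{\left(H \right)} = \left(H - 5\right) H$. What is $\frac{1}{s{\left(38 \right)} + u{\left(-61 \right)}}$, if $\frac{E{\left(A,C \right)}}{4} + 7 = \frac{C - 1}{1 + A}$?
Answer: $- \frac{1}{1277} \approx -0.00078308$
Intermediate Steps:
$E{\left(A,C \right)} = -28 + \frac{4 \left(-1 + C\right)}{1 + A}$ ($E{\left(A,C \right)} = -28 + 4 \frac{C - 1}{1 + A} = -28 + 4 \frac{-1 + C}{1 + A} = -28 + \frac{4 \left(-1 + C\right)}{1 + A}$)
$s{\left(H \right)} = 5 - H \left(-5 + H\right)$ ($s{\left(H \right)} = 5 - \left(H - 5\right) H = 5 - \left(-5 + H\right) H = 5 - H \left(-5 + H\right)$)
$u{\left(U \right)} = -28$ ($u{\left(U \right)} = \frac{4 \left(-8 + 1 - 7 \frac{U}{U}\right)}{1 + \frac{U}{U}} = \frac{4 \left(-8 + 1 - 7\right)}{1 + 1} = \frac{4 \left(-8 + 1 - 7\right)}{2} = 4 \cdot \frac{1}{2} \left(-14\right) = -28$)
$\frac{1}{s{\left(38 \right)} + u{\left(-61 \right)}} = \frac{1}{\left(5 - 38^{2} + 5 \cdot 38\right) - 28} = \frac{1}{\left(5 - 1444 + 190\right) - 28} = \frac{1}{-1249 - 28} = \frac{1}{-1277} = - \frac{1}{1277}$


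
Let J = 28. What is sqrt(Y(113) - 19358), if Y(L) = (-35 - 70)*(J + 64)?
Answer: I*sqrt(29018) ≈ 170.35*I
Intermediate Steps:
Y(L) = -9660 (Y(L) = (-35 - 70)*(28 + 64) = -105*92 = -9660)
sqrt(Y(113) - 19358) = sqrt(-9660 - 19358) = sqrt(-29018) = I*sqrt(29018)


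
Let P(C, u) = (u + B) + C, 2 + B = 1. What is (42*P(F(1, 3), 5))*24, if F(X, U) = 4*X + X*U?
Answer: 11088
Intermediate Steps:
F(X, U) = 4*X + U*X
B = -1 (B = -2 + 1 = -1)
P(C, u) = -1 + C + u (P(C, u) = (u - 1) + C = (-1 + u) + C = -1 + C + u)
(42*P(F(1, 3), 5))*24 = (42*(-1 + 1*(4 + 3) + 5))*24 = (42*(-1 + 1*7 + 5))*24 = (42*(-1 + 7 + 5))*24 = (42*11)*24 = 462*24 = 11088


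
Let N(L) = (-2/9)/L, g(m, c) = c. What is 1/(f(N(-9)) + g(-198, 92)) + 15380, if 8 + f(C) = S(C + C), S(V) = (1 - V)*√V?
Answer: 944178929/61390 ≈ 15380.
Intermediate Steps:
N(L) = -2/(9*L) (N(L) = (-2*⅑)/L = -2/(9*L))
S(V) = √V*(1 - V)
f(C) = -8 + √2*√C*(1 - 2*C) (f(C) = -8 + √(C + C)*(1 - (C + C)) = -8 + √(2*C)*(1 - 2*C) = -8 + (√2*√C)*(1 - 2*C) = -8 + √2*√C*(1 - 2*C))
1/(f(N(-9)) + g(-198, 92)) + 15380 = 1/((-8 + √2*√(-2/9/(-9))*(1 - (-4)/(9*(-9)))) + 92) + 15380 = 1/((-8 + √2*√(-2/9*(-⅑))*(1 - (-4)*(-1)/(9*9))) + 92) + 15380 = 1/((-8 + √2*√(2/81)*(1 - 2*2/81)) + 92) + 15380 = 1/((-8 + √2*(√2/9)*(1 - 4/81)) + 92) + 15380 = 1/((-8 + √2*(√2/9)*(77/81)) + 92) + 15380 = 1/((-8 + 154/729) + 92) + 15380 = 1/(-5678/729 + 92) + 15380 = 1/(61390/729) + 15380 = 729/61390 + 15380 = 944178929/61390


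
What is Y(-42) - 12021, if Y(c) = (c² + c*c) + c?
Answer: -8535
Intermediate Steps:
Y(c) = c + 2*c² (Y(c) = (c² + c²) + c = 2*c² + c = c + 2*c²)
Y(-42) - 12021 = -42*(1 + 2*(-42)) - 12021 = -42*(1 - 84) - 12021 = -42*(-83) - 12021 = 3486 - 12021 = -8535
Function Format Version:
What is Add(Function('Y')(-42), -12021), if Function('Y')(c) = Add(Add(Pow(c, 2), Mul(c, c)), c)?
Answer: -8535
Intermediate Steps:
Function('Y')(c) = Add(c, Mul(2, Pow(c, 2))) (Function('Y')(c) = Add(Add(Pow(c, 2), Pow(c, 2)), c) = Add(Mul(2, Pow(c, 2)), c) = Add(c, Mul(2, Pow(c, 2))))
Add(Function('Y')(-42), -12021) = Add(Mul(-42, Add(1, Mul(2, -42))), -12021) = Add(Mul(-42, Add(1, -84)), -12021) = Add(Mul(-42, -83), -12021) = Add(3486, -12021) = -8535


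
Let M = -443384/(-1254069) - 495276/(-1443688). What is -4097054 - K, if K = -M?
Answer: -1854412738593283813/452621091618 ≈ -4.0971e+6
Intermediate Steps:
M = 315304609559/452621091618 (M = -443384*(-1/1254069) - 495276*(-1/1443688) = 443384/1254069 + 123819/360922 = 315304609559/452621091618 ≈ 0.69662)
K = -315304609559/452621091618 (K = -1*315304609559/452621091618 = -315304609559/452621091618 ≈ -0.69662)
-4097054 - K = -4097054 - 1*(-315304609559/452621091618) = -4097054 + 315304609559/452621091618 = -1854412738593283813/452621091618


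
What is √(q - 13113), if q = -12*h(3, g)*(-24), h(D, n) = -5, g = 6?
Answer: 21*I*√33 ≈ 120.64*I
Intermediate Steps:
q = -1440 (q = -12*(-5)*(-24) = 60*(-24) = -1440)
√(q - 13113) = √(-1440 - 13113) = √(-14553) = 21*I*√33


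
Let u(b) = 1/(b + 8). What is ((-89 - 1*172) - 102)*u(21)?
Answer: -363/29 ≈ -12.517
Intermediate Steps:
u(b) = 1/(8 + b)
((-89 - 1*172) - 102)*u(21) = ((-89 - 1*172) - 102)/(8 + 21) = ((-89 - 172) - 102)/29 = (-261 - 102)*(1/29) = -363*1/29 = -363/29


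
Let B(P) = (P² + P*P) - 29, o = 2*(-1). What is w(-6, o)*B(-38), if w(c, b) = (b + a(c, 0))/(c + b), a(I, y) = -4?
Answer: 8577/4 ≈ 2144.3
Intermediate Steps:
o = -2
B(P) = -29 + 2*P² (B(P) = (P² + P²) - 29 = 2*P² - 29 = -29 + 2*P²)
w(c, b) = (-4 + b)/(b + c) (w(c, b) = (b - 4)/(c + b) = (-4 + b)/(b + c))
w(-6, o)*B(-38) = ((-4 - 2)/(-2 - 6))*(-29 + 2*(-38)²) = (-6/(-8))*(-29 + 2*1444) = (-⅛*(-6))*(-29 + 2888) = (¾)*2859 = 8577/4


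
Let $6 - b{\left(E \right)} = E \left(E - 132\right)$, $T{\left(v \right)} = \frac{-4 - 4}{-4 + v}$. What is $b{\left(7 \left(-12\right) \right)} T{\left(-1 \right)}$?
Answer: $- \frac{145104}{5} \approx -29021.0$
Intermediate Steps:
$T{\left(v \right)} = - \frac{8}{-4 + v}$
$b{\left(E \right)} = 6 - E \left(-132 + E\right)$ ($b{\left(E \right)} = 6 - E \left(E - 132\right) = 6 - E \left(-132 + E\right)$)
$b{\left(7 \left(-12\right) \right)} T{\left(-1 \right)} = \left(6 - \left(7 \left(-12\right)\right)^{2} + 132 \cdot 7 \left(-12\right)\right) \left(- \frac{8}{-4 - 1}\right) = \left(6 - \left(-84\right)^{2} + 132 \left(-84\right)\right) \left(- \frac{8}{-5}\right) = \left(6 - 7056 - 11088\right) \left(\left(-8\right) \left(- \frac{1}{5}\right)\right) = \left(6 - 7056 - 11088\right) \frac{8}{5} = \left(-18138\right) \frac{8}{5} = - \frac{145104}{5}$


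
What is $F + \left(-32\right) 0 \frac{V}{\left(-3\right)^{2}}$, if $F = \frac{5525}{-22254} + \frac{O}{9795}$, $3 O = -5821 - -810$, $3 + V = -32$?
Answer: $- \frac{91288973}{217977930} \approx -0.4188$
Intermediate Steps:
$V = -35$ ($V = -3 - 32 = -35$)
$O = - \frac{5011}{3}$ ($O = \frac{-5821 - -810}{3} = \frac{-5821 + 810}{3} = \frac{1}{3} \left(-5011\right) = - \frac{5011}{3} \approx -1670.3$)
$F = - \frac{91288973}{217977930}$ ($F = \frac{5525}{-22254} - \frac{5011}{3 \cdot 9795} = 5525 \left(- \frac{1}{22254}\right) - \frac{5011}{29385} = - \frac{5525}{22254} - \frac{5011}{29385} = - \frac{91288973}{217977930} \approx -0.4188$)
$F + \left(-32\right) 0 \frac{V}{\left(-3\right)^{2}} = - \frac{91288973}{217977930} + \left(-32\right) 0 \left(- \frac{35}{\left(-3\right)^{2}}\right) = - \frac{91288973}{217977930} + 0 \left(- \frac{35}{9}\right) = - \frac{91288973}{217977930} + 0 = - \frac{91288973}{217977930}$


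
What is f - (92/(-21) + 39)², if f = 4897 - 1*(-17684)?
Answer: 9429692/441 ≈ 21383.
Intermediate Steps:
f = 22581 (f = 4897 + 17684 = 22581)
f - (92/(-21) + 39)² = 22581 - (92/(-21) + 39)² = 22581 - (92*(-1/21) + 39)² = 22581 - (-92/21 + 39)² = 22581 - (727/21)² = 22581 - 1*528529/441 = 22581 - 528529/441 = 9429692/441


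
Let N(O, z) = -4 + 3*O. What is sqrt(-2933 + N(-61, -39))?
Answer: 4*I*sqrt(195) ≈ 55.857*I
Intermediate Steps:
sqrt(-2933 + N(-61, -39)) = sqrt(-2933 + (-4 + 3*(-61))) = sqrt(-2933 + (-4 - 183)) = sqrt(-2933 - 187) = sqrt(-3120) = 4*I*sqrt(195)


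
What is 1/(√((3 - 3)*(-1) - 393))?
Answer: -I*√393/393 ≈ -0.050443*I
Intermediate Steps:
1/(√((3 - 3)*(-1) - 393)) = 1/(√(0*(-1) - 393)) = 1/(√(0 - 393)) = 1/(√(-393)) = 1/(I*√393) = -I*√393/393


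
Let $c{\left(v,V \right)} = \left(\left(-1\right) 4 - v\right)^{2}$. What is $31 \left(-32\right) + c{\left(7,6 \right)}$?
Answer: $-871$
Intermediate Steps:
$c{\left(v,V \right)} = \left(-4 - v\right)^{2}$
$31 \left(-32\right) + c{\left(7,6 \right)} = 31 \left(-32\right) + \left(4 + 7\right)^{2} = -992 + 11^{2} = -992 + 121 = -871$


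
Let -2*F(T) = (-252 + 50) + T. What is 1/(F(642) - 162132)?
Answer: -1/162352 ≈ -6.1595e-6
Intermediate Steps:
F(T) = 101 - T/2 (F(T) = -((-252 + 50) + T)/2 = -(-202 + T)/2 = 101 - T/2)
1/(F(642) - 162132) = 1/((101 - ½*642) - 162132) = 1/((101 - 321) - 162132) = 1/(-220 - 162132) = 1/(-162352) = -1/162352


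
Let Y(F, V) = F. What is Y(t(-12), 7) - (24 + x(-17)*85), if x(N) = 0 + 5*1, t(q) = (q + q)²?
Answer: 127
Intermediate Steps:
t(q) = 4*q² (t(q) = (2*q)² = 4*q²)
x(N) = 5 (x(N) = 0 + 5 = 5)
Y(t(-12), 7) - (24 + x(-17)*85) = 4*(-12)² - (24 + 5*85) = 4*144 - (24 + 425) = 576 - 1*449 = 576 - 449 = 127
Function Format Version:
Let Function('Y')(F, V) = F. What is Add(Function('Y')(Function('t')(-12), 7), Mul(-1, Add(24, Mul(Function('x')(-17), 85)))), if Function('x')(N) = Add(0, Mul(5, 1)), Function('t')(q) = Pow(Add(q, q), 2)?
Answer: 127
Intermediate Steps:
Function('t')(q) = Mul(4, Pow(q, 2)) (Function('t')(q) = Pow(Mul(2, q), 2) = Mul(4, Pow(q, 2)))
Function('x')(N) = 5 (Function('x')(N) = Add(0, 5) = 5)
Add(Function('Y')(Function('t')(-12), 7), Mul(-1, Add(24, Mul(Function('x')(-17), 85)))) = Add(Mul(4, Pow(-12, 2)), Mul(-1, Add(24, Mul(5, 85)))) = Add(Mul(4, 144), Mul(-1, Add(24, 425))) = Add(576, Mul(-1, 449)) = Add(576, -449) = 127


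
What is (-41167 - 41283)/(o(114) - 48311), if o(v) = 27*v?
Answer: 82450/45233 ≈ 1.8228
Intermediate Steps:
(-41167 - 41283)/(o(114) - 48311) = (-41167 - 41283)/(27*114 - 48311) = -82450/(3078 - 48311) = -82450/(-45233) = -82450*(-1/45233) = 82450/45233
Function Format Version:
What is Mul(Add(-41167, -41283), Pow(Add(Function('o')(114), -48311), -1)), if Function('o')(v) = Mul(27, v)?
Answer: Rational(82450, 45233) ≈ 1.8228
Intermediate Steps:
Mul(Add(-41167, -41283), Pow(Add(Function('o')(114), -48311), -1)) = Mul(Add(-41167, -41283), Pow(Add(Mul(27, 114), -48311), -1)) = Mul(-82450, Pow(Add(3078, -48311), -1)) = Mul(-82450, Pow(-45233, -1)) = Mul(-82450, Rational(-1, 45233)) = Rational(82450, 45233)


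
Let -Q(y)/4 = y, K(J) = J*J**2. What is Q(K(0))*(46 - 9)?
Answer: 0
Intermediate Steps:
K(J) = J**3
Q(y) = -4*y
Q(K(0))*(46 - 9) = (-4*0**3)*(46 - 9) = -4*0*37 = 0*37 = 0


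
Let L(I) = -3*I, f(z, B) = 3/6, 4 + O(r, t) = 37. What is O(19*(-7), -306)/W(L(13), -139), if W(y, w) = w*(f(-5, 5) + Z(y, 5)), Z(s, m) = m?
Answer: -6/139 ≈ -0.043165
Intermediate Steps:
O(r, t) = 33 (O(r, t) = -4 + 37 = 33)
f(z, B) = ½ (f(z, B) = 3*(⅙) = ½)
W(y, w) = 11*w/2 (W(y, w) = w*(½ + 5) = w*(11/2) = 11*w/2)
O(19*(-7), -306)/W(L(13), -139) = 33/(((11/2)*(-139))) = 33/(-1529/2) = 33*(-2/1529) = -6/139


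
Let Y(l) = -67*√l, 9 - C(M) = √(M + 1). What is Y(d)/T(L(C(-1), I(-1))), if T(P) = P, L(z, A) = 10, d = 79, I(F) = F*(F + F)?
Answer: -67*√79/10 ≈ -59.551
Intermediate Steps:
C(M) = 9 - √(1 + M) (C(M) = 9 - √(M + 1) = 9 - √(1 + M))
I(F) = 2*F² (I(F) = F*(2*F) = 2*F²)
Y(d)/T(L(C(-1), I(-1))) = -67*√79/10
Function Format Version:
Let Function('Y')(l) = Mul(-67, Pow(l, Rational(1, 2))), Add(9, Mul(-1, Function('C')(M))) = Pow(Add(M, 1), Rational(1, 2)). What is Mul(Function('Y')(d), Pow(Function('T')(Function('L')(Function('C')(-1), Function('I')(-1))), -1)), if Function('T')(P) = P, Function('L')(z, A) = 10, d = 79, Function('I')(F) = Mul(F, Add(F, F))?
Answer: Mul(Rational(-67, 10), Pow(79, Rational(1, 2))) ≈ -59.551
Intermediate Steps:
Function('C')(M) = Add(9, Mul(-1, Pow(Add(1, M), Rational(1, 2)))) (Function('C')(M) = Add(9, Mul(-1, Pow(Add(M, 1), Rational(1, 2)))) = Add(9, Mul(-1, Pow(Add(1, M), Rational(1, 2)))))
Function('I')(F) = Mul(2, Pow(F, 2)) (Function('I')(F) = Mul(F, Mul(2, F)) = Mul(2, Pow(F, 2)))
Mul(Function('Y')(d), Pow(Function('T')(Function('L')(Function('C')(-1), Function('I')(-1))), -1)) = Mul(Mul(-67, Pow(79, Rational(1, 2))), Pow(10, -1)) = Mul(Mul(-67, Pow(79, Rational(1, 2))), Rational(1, 10)) = Mul(Rational(-67, 10), Pow(79, Rational(1, 2)))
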